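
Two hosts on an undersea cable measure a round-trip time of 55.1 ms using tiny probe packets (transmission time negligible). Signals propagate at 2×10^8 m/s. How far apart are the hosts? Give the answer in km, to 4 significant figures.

5510 km

One-way propagation = RTT/2 = 27.55 ms.
d = s × t = 200000000 × 0.02755 = 5510 km.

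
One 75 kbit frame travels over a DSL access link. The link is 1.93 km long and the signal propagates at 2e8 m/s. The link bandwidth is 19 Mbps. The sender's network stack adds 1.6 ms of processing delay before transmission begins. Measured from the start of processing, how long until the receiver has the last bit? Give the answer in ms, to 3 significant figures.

L = 75000 bits.
Transmission delay = L/R = 75000 / 19000000 = 3.94737 ms.
Propagation delay = d/s = 1930 m / 200000000 m/s = 0.00965 ms.
Plus processing delay 1.6 ms = 1.6 ms.
Total = 5.56 ms.

5.56 ms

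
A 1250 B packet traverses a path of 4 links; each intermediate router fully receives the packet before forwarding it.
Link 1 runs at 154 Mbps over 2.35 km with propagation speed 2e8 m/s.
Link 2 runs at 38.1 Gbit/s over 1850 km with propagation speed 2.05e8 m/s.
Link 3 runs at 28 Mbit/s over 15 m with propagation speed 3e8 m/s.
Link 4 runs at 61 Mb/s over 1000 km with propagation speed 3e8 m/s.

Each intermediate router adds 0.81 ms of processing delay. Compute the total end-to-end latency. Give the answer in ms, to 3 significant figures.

15.4 ms

L = 1250 × 8 = 10000 bits.
Transmission delays (L/R per hop): 0.0649351, 0.000262467, 0.357143, 0.163934 ms; sum = 0.586275 ms.
Propagation delays (d/s per hop): 0.01175, 9.02439, 5e-05, 3.33333 ms; sum = 12.3695 ms.
Processing at 3 router(s): 3 × 0.81 ms = 2.43 ms.
End-to-end = 15.4 ms.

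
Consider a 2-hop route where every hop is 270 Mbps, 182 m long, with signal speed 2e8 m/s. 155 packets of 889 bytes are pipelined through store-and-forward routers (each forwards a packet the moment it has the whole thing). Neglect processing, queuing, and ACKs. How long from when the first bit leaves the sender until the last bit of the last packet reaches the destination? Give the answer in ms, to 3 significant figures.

Per-hop transmission t_tx = L/R = 7112/270000000 = 0.0263407 ms.
Per-hop propagation t_prop = 182/200000000 = 0.00091 ms.
Pipeline fill: first packet needs 2·t_tx to clear all hops; remaining 154 packets each add one t_tx.
Total = (2+155-1)·t_tx + 2·t_prop = 156·0.0263407 + 2·0.00091 = 4.11 ms.

4.11 ms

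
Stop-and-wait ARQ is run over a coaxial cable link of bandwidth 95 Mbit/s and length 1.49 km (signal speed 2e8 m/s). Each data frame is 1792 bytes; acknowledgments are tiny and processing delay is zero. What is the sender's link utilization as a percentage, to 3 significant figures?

t_tx = L/R = 14336/95000000 = 0.000150905 s.
t_prop = 1490/200000000 = 7.45e-06 s; RTT = 1.49e-05 s.
Cycle = t_tx + RTT = 0.000165805 s.
Utilization = t_tx / cycle = 0.000150905/0.000165805 = 91.0 %.

91.0 %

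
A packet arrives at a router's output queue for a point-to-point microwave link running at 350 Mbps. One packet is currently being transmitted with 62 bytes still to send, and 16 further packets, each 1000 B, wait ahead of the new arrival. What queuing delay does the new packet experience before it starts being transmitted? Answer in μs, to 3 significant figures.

367 μs

Each queued packet: L/R = 8000/350000000 = 22.8571 μs.
16 queued → 365.714 μs.
Plus remaining 496 bits of current packet: 1.41714 μs.
Queuing delay = 367 μs.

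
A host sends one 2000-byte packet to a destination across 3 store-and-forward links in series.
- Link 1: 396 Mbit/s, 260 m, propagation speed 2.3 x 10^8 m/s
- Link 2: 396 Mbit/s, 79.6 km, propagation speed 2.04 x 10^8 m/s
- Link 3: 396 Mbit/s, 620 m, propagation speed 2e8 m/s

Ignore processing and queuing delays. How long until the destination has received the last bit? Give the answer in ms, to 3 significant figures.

L = 2000 × 8 = 16000 bits.
Transmission delay per hop = L/R = 16000/396000000 = 0.040404 ms; 3 hops → 0.121212 ms.
Propagation delays (d/s per hop): 0.00113043, 0.390196, 0.0031 ms; sum = 0.394427 ms.
End-to-end = 0.516 ms.

0.516 ms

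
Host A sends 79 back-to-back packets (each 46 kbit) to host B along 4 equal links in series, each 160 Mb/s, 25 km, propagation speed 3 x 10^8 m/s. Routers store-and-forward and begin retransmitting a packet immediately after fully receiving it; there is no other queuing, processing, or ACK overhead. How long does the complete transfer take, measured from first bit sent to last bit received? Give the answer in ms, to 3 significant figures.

23.9 ms

Per-hop transmission t_tx = L/R = 46000/160000000 = 0.2875 ms.
Per-hop propagation t_prop = 25000/300000000 = 0.0833333 ms.
Pipeline fill: first packet needs 4·t_tx to clear all hops; remaining 78 packets each add one t_tx.
Total = (4+79-1)·t_tx + 4·t_prop = 82·0.2875 + 4·0.0833333 = 23.9 ms.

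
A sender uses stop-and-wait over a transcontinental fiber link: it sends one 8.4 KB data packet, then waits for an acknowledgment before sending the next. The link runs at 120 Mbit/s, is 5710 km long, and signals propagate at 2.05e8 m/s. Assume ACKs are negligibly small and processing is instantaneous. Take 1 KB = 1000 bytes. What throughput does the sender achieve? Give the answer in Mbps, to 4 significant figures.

1.194 Mbps

t_tx = L/R = 67200/120000000 = 0.00056 s.
t_prop = 5710000/2.05e+08 = 0.0278537 s; RTT = 0.0557073 s.
Cycle = t_tx + RTT = 0.0562673 s.
Throughput = L / cycle = 67200 / 0.0562673 = 1.194 Mbps.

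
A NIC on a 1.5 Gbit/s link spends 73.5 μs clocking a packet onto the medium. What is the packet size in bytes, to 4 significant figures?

L = R × t_tx = 1500000000 b/s × 7.35e-05 s = 110250 bits.
In bytes: 110250 / 8 = 13780 bytes.

13780 bytes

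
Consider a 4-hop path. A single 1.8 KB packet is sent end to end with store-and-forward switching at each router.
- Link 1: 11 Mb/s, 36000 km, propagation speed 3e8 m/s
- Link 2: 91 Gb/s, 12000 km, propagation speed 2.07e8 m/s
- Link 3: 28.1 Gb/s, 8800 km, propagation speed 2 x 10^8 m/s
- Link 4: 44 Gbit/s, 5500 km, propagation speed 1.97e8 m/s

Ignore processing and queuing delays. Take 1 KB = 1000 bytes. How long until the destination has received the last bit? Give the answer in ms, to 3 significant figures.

251 ms

L = 14400 bits.
Transmission delays (L/R per hop): 1.30909, 0.000158242, 0.000512456, 0.000327273 ms; sum = 1.31009 ms.
Propagation delays (d/s per hop): 120, 57.971, 44, 27.9188 ms; sum = 249.89 ms.
End-to-end = 251 ms.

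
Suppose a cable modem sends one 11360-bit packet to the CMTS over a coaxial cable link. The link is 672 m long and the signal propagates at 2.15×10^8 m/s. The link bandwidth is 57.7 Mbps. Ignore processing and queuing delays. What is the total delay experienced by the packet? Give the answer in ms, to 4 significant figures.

Transmission delay = L/R = 11360 / 57700000 = 0.19688 ms.
Propagation delay = d/s = 672 m / 215000000 m/s = 0.00312558 ms.
Total = 0.2000 ms.

0.2000 ms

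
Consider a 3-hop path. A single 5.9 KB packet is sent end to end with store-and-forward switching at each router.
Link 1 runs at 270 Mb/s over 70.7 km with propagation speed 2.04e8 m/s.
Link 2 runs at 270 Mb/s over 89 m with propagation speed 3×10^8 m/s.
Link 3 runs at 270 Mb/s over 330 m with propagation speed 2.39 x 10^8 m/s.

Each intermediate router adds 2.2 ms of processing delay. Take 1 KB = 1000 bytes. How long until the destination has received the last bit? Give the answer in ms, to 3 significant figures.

L = 47200 bits.
Transmission delay per hop = L/R = 47200/270000000 = 0.174815 ms; 3 hops → 0.524444 ms.
Propagation delays (d/s per hop): 0.346569, 0.000296667, 0.00138075 ms; sum = 0.348246 ms.
Processing at 2 router(s): 2 × 2.2 ms = 4.4 ms.
End-to-end = 5.27 ms.

5.27 ms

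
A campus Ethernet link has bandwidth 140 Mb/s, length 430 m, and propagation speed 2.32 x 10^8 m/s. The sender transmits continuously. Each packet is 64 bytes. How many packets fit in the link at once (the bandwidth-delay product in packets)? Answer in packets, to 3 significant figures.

Propagation delay = 430 / 2.32e+08 = 1.85345e-06 s.
BDP = R × t_prop = 140000000 × 1.85345e-06 = 259.483 bits.
In packets of 512 bits: 0.507 packets.

0.507 packets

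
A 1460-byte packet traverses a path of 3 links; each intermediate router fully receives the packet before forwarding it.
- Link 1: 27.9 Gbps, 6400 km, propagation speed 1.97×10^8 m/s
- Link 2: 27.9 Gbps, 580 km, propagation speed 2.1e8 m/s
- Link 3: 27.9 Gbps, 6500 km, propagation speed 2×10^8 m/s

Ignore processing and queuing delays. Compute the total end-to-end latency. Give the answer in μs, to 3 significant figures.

67800 μs

L = 1460 × 8 = 11680 bits.
Transmission delay per hop = L/R = 11680/27900000000 = 0.418638 μs; 3 hops → 1.25591 μs.
Propagation delays (d/s per hop): 32487.3, 2761.9, 32500 μs; sum = 67749.2 μs.
End-to-end = 67800 μs.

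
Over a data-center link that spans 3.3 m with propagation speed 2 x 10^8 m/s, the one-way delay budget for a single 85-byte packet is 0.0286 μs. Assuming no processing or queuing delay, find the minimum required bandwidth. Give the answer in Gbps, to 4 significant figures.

56.20 Gbps

L = 680 bits.
Propagation delay = 3.3 / 200000000 = 0.0165 μs.
Transmission budget = 0.0286 − 0.0165 = 0.0121 μs.
R ≥ L / t_tx = 680 bits / 1.21e-08 s = 56.20 Gbps.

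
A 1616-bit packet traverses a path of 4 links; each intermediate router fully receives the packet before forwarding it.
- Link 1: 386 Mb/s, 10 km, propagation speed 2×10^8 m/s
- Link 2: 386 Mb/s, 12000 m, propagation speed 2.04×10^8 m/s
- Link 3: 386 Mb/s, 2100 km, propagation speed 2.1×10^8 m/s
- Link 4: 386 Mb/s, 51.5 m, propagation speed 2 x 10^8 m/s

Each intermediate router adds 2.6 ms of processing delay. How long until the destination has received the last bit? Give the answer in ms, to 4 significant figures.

Transmission delay per hop = L/R = 1616/386000000 = 0.00418653 ms; 4 hops → 0.0167461 ms.
Propagation delays (d/s per hop): 0.05, 0.0588235, 10, 0.0002575 ms; sum = 10.1091 ms.
Processing at 3 router(s): 3 × 2.6 ms = 7.8 ms.
End-to-end = 17.93 ms.

17.93 ms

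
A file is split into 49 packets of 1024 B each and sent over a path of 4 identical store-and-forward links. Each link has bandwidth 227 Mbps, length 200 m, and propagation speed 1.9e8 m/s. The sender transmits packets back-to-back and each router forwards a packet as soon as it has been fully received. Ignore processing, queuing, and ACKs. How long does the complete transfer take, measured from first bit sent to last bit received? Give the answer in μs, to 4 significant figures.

Per-hop transmission t_tx = L/R = 8192/227000000 = 36.0881 μs.
Per-hop propagation t_prop = 200/190000000 = 1.05263 μs.
Pipeline fill: first packet needs 4·t_tx to clear all hops; remaining 48 packets each add one t_tx.
Total = (4+49-1)·t_tx + 4·t_prop = 52·36.0881 + 4·1.05263 = 1881 μs.

1881 μs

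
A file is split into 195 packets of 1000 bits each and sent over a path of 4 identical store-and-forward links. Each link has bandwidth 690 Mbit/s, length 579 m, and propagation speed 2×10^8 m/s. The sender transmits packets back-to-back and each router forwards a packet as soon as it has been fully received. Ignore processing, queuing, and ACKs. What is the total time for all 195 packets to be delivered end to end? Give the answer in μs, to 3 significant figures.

Per-hop transmission t_tx = L/R = 1000/690000000 = 1.44928 μs.
Per-hop propagation t_prop = 579/200000000 = 2.895 μs.
Pipeline fill: first packet needs 4·t_tx to clear all hops; remaining 194 packets each add one t_tx.
Total = (4+195-1)·t_tx + 4·t_prop = 198·1.44928 + 4·2.895 = 299 μs.

299 μs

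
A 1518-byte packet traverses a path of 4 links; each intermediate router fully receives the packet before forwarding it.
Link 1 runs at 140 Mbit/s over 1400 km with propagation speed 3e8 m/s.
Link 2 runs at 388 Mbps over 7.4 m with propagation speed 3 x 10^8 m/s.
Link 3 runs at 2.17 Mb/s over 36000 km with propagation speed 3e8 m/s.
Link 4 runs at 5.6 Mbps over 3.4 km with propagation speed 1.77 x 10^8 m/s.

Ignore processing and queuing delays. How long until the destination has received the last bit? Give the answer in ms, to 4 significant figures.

132.6 ms

L = 1518 × 8 = 12144 bits.
Transmission delays (L/R per hop): 0.0867429, 0.031299, 5.59631, 2.16857 ms; sum = 7.88293 ms.
Propagation delays (d/s per hop): 4.66667, 2.46667e-05, 120, 0.019209 ms; sum = 124.686 ms.
End-to-end = 132.6 ms.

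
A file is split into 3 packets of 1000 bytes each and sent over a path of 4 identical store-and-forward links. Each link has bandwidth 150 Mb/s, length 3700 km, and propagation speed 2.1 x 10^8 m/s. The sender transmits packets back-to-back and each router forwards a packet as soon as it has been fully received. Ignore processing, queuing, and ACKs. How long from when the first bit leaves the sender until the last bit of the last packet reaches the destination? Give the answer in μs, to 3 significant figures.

Per-hop transmission t_tx = L/R = 8000/150000000 = 53.3333 μs.
Per-hop propagation t_prop = 3700000/210000000 = 17619 μs.
Pipeline fill: first packet needs 4·t_tx to clear all hops; remaining 2 packets each add one t_tx.
Total = (4+3-1)·t_tx + 4·t_prop = 6·53.3333 + 4·17619 = 70800 μs.

70800 μs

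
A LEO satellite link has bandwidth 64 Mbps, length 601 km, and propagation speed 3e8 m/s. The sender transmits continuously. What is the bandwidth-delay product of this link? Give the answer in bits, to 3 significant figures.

128000 bits

Propagation delay = 601000 / 300000000 = 0.00200333 s.
BDP = R × t_prop = 64000000 × 0.00200333 = 128213 bits.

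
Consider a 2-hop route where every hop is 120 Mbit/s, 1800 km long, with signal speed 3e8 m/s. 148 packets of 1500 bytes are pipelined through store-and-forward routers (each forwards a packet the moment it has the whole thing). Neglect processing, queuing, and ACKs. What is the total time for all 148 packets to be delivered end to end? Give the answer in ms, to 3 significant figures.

Per-hop transmission t_tx = L/R = 12000/120000000 = 0.1 ms.
Per-hop propagation t_prop = 1800000/300000000 = 6 ms.
Pipeline fill: first packet needs 2·t_tx to clear all hops; remaining 147 packets each add one t_tx.
Total = (2+148-1)·t_tx + 2·t_prop = 149·0.1 + 2·6 = 26.9 ms.

26.9 ms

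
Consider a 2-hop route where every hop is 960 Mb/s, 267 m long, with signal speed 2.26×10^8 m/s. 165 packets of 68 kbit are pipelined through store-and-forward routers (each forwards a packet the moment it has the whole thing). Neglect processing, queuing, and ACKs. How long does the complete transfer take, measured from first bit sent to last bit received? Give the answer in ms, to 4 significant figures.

Per-hop transmission t_tx = L/R = 68000/960000000 = 0.0708333 ms.
Per-hop propagation t_prop = 267/2.26e+08 = 0.00118142 ms.
Pipeline fill: first packet needs 2·t_tx to clear all hops; remaining 164 packets each add one t_tx.
Total = (2+165-1)·t_tx + 2·t_prop = 166·0.0708333 + 2·0.00118142 = 11.76 ms.

11.76 ms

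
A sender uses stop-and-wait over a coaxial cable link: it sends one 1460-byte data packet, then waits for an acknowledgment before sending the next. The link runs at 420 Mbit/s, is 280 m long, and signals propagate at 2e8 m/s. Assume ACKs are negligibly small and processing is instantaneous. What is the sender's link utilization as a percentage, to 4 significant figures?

90.85 %

t_tx = L/R = 11680/420000000 = 2.78095e-05 s.
t_prop = 280/200000000 = 1.4e-06 s; RTT = 2.8e-06 s.
Cycle = t_tx + RTT = 3.06095e-05 s.
Utilization = t_tx / cycle = 2.78095e-05/3.06095e-05 = 90.85 %.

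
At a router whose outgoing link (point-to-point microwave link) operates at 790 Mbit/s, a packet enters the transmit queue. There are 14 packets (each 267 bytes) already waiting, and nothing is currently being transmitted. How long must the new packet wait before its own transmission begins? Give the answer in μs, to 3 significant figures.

37.9 μs

Each queued packet: L/R = 2136/790000000 = 2.7038 μs.
14 queued → 37.8532 μs.
Queuing delay = 37.9 μs.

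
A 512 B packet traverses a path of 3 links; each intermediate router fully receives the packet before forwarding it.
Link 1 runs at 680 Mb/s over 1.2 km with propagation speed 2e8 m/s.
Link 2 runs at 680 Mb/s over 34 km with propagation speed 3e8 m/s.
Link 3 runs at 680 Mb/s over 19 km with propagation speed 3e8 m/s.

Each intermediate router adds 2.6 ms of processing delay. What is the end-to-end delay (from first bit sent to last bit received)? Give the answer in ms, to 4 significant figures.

5.401 ms

L = 512 × 8 = 4096 bits.
Transmission delay per hop = L/R = 4096/680000000 = 0.00602353 ms; 3 hops → 0.0180706 ms.
Propagation delays (d/s per hop): 0.006, 0.113333, 0.0633333 ms; sum = 0.182667 ms.
Processing at 2 router(s): 2 × 2.6 ms = 5.2 ms.
End-to-end = 5.401 ms.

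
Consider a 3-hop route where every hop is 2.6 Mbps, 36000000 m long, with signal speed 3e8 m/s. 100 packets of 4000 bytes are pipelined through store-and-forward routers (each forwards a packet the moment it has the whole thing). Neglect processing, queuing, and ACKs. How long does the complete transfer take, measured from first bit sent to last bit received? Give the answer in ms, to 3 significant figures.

Per-hop transmission t_tx = L/R = 32000/2600000 = 12.3077 ms.
Per-hop propagation t_prop = 36000000/300000000 = 120 ms.
Pipeline fill: first packet needs 3·t_tx to clear all hops; remaining 99 packets each add one t_tx.
Total = (3+100-1)·t_tx + 3·t_prop = 102·12.3077 + 3·120 = 1620 ms.

1620 ms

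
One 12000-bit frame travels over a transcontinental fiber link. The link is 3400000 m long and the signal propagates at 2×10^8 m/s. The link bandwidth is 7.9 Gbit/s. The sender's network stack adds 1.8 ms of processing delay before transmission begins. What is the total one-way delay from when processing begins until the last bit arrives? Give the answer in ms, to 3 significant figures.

Transmission delay = L/R = 12000 / 7900000000 = 0.00151899 ms.
Propagation delay = d/s = 3400000 m / 200000000 m/s = 17 ms.
Plus processing delay 1.8 ms = 1.8 ms.
Total = 18.8 ms.

18.8 ms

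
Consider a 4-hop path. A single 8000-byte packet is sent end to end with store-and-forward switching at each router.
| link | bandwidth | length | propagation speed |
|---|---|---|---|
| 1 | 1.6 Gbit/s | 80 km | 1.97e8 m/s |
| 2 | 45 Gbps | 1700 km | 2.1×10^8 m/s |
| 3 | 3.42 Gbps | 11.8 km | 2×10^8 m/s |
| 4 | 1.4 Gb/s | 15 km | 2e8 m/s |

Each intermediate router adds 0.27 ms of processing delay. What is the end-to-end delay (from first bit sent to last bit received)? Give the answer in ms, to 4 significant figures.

9.551 ms

L = 8000 × 8 = 64000 bits.
Transmission delays (L/R per hop): 0.04, 0.00142222, 0.0187135, 0.0457143 ms; sum = 0.10585 ms.
Propagation delays (d/s per hop): 0.406091, 8.09524, 0.059, 0.075 ms; sum = 8.63533 ms.
Processing at 3 router(s): 3 × 0.27 ms = 0.81 ms.
End-to-end = 9.551 ms.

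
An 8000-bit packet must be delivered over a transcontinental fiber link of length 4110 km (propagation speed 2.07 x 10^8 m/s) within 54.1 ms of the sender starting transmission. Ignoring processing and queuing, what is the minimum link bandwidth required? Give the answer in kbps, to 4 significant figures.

Propagation delay = 4110000 / 2.07e+08 = 19.8551 ms.
Transmission budget = 54.1 − 19.8551 = 34.2449 ms.
R ≥ L / t_tx = 8000 bits / 0.0342449 s = 233.6 kbps.

233.6 kbps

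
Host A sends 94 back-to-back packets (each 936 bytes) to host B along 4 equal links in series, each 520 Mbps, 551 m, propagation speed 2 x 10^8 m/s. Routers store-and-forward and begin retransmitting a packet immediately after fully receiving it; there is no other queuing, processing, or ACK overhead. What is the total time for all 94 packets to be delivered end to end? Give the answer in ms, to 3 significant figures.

1.41 ms

Per-hop transmission t_tx = L/R = 7488/520000000 = 0.0144 ms.
Per-hop propagation t_prop = 551/200000000 = 0.002755 ms.
Pipeline fill: first packet needs 4·t_tx to clear all hops; remaining 93 packets each add one t_tx.
Total = (4+94-1)·t_tx + 4·t_prop = 97·0.0144 + 4·0.002755 = 1.41 ms.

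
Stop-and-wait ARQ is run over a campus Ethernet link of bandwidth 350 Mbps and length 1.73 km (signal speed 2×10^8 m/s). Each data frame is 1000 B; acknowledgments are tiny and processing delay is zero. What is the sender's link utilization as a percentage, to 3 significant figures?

56.9 %

t_tx = L/R = 8000/350000000 = 2.28571e-05 s.
t_prop = 1730/200000000 = 8.65e-06 s; RTT = 1.73e-05 s.
Cycle = t_tx + RTT = 4.01571e-05 s.
Utilization = t_tx / cycle = 2.28571e-05/4.01571e-05 = 56.9 %.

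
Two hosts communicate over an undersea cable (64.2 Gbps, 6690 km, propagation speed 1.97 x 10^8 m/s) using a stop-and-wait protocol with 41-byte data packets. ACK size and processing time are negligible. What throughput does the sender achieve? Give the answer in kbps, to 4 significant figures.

t_tx = L/R = 328/64200000000 = 5.10903e-09 s.
t_prop = 6690000/197000000 = 0.0339594 s; RTT = 0.0679188 s.
Cycle = t_tx + RTT = 0.0679188 s.
Throughput = L / cycle = 328 / 0.0679188 = 4.829 kbps.

4.829 kbps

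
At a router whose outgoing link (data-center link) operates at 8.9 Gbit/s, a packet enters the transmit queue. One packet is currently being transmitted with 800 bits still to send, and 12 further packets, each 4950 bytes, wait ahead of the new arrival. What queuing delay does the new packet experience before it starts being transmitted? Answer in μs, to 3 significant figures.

Each queued packet: L/R = 39600/8900000000 = 4.44944 μs.
12 queued → 53.3933 μs.
Plus remaining 800 bits of current packet: 0.0898876 μs.
Queuing delay = 53.5 μs.

53.5 μs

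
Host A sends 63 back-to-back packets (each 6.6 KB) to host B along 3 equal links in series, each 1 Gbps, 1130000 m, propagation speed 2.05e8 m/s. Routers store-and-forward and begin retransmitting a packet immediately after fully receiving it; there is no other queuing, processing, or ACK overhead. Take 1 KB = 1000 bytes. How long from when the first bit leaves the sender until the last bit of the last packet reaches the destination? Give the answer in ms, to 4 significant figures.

Per-hop transmission t_tx = L/R = 52800/1000000000 = 0.0528 ms.
Per-hop propagation t_prop = 1130000/2.05e+08 = 5.5122 ms.
Pipeline fill: first packet needs 3·t_tx to clear all hops; remaining 62 packets each add one t_tx.
Total = (3+63-1)·t_tx + 3·t_prop = 65·0.0528 + 3·5.5122 = 19.97 ms.

19.97 ms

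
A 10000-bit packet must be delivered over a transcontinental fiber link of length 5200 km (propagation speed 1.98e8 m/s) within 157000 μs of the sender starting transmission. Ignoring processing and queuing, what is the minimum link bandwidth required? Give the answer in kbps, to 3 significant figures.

76.5 kbps

Propagation delay = 5200000 / 198000000 = 26262.6 μs.
Transmission budget = 157000 − 26262.6 = 130737 μs.
R ≥ L / t_tx = 10000 bits / 0.130737 s = 76.5 kbps.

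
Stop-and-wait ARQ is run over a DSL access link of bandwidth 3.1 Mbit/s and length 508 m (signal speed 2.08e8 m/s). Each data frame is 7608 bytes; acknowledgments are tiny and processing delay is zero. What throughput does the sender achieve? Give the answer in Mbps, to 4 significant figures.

3.099 Mbps

t_tx = L/R = 60864/3100000 = 0.0196335 s.
t_prop = 508/208000000 = 2.44231e-06 s; RTT = 4.88462e-06 s.
Cycle = t_tx + RTT = 0.0196384 s.
Throughput = L / cycle = 60864 / 0.0196384 = 3.099 Mbps.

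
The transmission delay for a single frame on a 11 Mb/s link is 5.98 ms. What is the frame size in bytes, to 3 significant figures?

L = R × t_tx = 11000000 b/s × 0.00598 s = 65780 bits.
In bytes: 65780 / 8 = 8220 bytes.

8220 bytes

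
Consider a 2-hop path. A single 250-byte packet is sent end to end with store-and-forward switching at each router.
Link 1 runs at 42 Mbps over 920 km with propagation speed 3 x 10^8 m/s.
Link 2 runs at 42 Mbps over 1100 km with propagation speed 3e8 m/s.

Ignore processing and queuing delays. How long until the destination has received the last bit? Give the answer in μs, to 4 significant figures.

6829 μs

L = 250 × 8 = 2000 bits.
Transmission delay per hop = L/R = 2000/42000000 = 47.619 μs; 2 hops → 95.2381 μs.
Propagation delays (d/s per hop): 3066.67, 3666.67 μs; sum = 6733.33 μs.
End-to-end = 6829 μs.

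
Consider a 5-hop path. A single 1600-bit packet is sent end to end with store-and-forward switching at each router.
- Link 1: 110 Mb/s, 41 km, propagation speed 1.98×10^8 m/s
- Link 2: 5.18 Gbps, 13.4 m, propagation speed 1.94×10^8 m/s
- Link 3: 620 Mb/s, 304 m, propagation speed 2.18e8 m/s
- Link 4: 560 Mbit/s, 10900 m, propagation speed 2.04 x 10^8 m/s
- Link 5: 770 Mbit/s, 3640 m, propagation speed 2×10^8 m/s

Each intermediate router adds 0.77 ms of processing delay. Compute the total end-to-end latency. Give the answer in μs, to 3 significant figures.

3380 μs

Transmission delays (L/R per hop): 14.5455, 0.30888, 2.58065, 2.85714, 2.07792 μs; sum = 22.37 μs.
Propagation delays (d/s per hop): 207.071, 0.0690722, 1.3945, 53.4314, 18.2 μs; sum = 280.166 μs.
Processing at 4 router(s): 4 × 0.77 ms = 3080 μs.
End-to-end = 3380 μs.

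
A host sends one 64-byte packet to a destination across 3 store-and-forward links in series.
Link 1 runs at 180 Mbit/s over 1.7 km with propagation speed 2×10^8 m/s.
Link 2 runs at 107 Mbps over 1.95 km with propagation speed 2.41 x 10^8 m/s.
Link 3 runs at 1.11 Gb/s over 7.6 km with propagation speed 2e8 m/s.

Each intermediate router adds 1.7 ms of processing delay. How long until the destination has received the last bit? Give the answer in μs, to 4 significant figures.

L = 64 × 8 = 512 bits.
Transmission delays (L/R per hop): 2.84444, 4.78505, 0.461261 μs; sum = 8.09075 μs.
Propagation delays (d/s per hop): 8.5, 8.09129, 38 μs; sum = 54.5913 μs.
Processing at 2 router(s): 2 × 1.7 ms = 3400 μs.
End-to-end = 3463 μs.

3463 μs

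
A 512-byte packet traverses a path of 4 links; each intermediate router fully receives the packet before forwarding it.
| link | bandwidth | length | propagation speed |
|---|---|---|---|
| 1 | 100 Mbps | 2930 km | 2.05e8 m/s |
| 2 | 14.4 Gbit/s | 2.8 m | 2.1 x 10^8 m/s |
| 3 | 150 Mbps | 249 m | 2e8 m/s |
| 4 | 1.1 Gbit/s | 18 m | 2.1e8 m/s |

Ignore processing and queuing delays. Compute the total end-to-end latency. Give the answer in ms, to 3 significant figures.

L = 512 × 8 = 4096 bits.
Transmission delays (L/R per hop): 0.04096, 0.000284444, 0.0273067, 0.00372364 ms; sum = 0.0722747 ms.
Propagation delays (d/s per hop): 14.2927, 1.33333e-05, 0.001245, 8.57143e-05 ms; sum = 14.294 ms.
End-to-end = 14.4 ms.

14.4 ms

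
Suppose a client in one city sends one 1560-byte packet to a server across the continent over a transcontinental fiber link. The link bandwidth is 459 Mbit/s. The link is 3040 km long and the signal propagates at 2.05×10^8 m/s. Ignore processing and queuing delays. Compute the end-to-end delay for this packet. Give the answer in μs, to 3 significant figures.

14900 μs

L = 1560 × 8 = 12480 bits.
Transmission delay = L/R = 12480 / 459000000 = 27.1895 μs.
Propagation delay = d/s = 3040000 m / 2.05e+08 m/s = 14829.3 μs.
Total = 14900 μs.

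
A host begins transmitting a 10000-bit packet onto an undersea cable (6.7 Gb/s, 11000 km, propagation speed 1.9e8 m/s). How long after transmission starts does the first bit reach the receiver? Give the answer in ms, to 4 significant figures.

First bit experiences only propagation delay: d/s = 11000000/190000000 = 57.89 ms.

57.89 ms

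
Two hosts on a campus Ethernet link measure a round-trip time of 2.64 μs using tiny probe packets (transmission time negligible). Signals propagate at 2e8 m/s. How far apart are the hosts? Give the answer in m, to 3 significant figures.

One-way propagation = RTT/2 = 1.32 μs.
d = s × t = 200000000 × 1.32e-06 = 264 m.

264 m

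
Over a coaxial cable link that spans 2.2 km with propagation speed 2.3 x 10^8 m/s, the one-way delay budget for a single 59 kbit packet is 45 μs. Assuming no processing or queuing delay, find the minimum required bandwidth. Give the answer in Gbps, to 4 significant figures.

Propagation delay = 2200 / 2.3e+08 = 9.56522 μs.
Transmission budget = 45 − 9.56522 = 35.4348 μs.
R ≥ L / t_tx = 59000 bits / 3.54348e-05 s = 1.665 Gbps.

1.665 Gbps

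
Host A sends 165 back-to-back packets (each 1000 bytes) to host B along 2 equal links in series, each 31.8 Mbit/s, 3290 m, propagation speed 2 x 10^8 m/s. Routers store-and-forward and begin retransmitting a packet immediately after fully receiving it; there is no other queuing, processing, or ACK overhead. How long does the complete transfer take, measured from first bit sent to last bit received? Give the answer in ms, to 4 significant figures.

Per-hop transmission t_tx = L/R = 8000/31800000 = 0.251572 ms.
Per-hop propagation t_prop = 3290/200000000 = 0.01645 ms.
Pipeline fill: first packet needs 2·t_tx to clear all hops; remaining 164 packets each add one t_tx.
Total = (2+165-1)·t_tx + 2·t_prop = 166·0.251572 + 2·0.01645 = 41.79 ms.

41.79 ms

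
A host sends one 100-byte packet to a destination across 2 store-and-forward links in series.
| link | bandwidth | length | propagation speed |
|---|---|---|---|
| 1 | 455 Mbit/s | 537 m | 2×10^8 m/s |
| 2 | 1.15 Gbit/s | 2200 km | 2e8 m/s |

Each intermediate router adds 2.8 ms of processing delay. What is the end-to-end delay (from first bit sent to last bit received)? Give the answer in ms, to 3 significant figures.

L = 100 × 8 = 800 bits.
Transmission delays (L/R per hop): 0.00175824, 0.000695652 ms; sum = 0.00245389 ms.
Propagation delays (d/s per hop): 0.002685, 11 ms; sum = 11.0027 ms.
Processing at 1 router(s): 1 × 2.8 ms = 2.8 ms.
End-to-end = 13.8 ms.

13.8 ms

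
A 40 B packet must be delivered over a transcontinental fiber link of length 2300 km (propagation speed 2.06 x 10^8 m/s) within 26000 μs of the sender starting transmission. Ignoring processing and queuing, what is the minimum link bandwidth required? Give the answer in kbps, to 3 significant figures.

L = 320 bits.
Propagation delay = 2300000 / 206000000 = 11165 μs.
Transmission budget = 26000 − 11165 = 14835 μs.
R ≥ L / t_tx = 320 bits / 0.014835 s = 21.6 kbps.

21.6 kbps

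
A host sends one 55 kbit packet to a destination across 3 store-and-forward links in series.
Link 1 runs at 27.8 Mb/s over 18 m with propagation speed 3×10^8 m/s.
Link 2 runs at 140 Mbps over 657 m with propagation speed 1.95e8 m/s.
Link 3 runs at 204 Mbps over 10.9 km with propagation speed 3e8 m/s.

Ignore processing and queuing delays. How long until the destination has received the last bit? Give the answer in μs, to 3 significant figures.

2680 μs

L = 55000 bits.
Transmission delays (L/R per hop): 1978.42, 392.857, 269.608 μs; sum = 2640.88 μs.
Propagation delays (d/s per hop): 0.06, 3.36923, 36.3333 μs; sum = 39.7626 μs.
End-to-end = 2680 μs.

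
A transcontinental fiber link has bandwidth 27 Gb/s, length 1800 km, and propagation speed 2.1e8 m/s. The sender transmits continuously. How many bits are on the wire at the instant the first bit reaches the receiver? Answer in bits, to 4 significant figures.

231400000 bits

Propagation delay = 1800000 / 210000000 = 0.00857143 s.
BDP = R × t_prop = 27000000000 × 0.00857143 = 231429000 bits.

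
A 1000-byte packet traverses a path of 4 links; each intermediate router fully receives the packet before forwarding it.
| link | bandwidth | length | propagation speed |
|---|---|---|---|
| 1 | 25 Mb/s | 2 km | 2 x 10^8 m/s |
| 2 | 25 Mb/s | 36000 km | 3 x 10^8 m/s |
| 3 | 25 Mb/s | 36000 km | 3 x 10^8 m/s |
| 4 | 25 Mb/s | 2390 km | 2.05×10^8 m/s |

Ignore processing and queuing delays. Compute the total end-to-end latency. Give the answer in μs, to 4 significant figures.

252900 μs

L = 1000 × 8 = 8000 bits.
Transmission delay per hop = L/R = 8000/25000000 = 320 μs; 4 hops → 1280 μs.
Propagation delays (d/s per hop): 10, 120000, 120000, 11658.5 μs; sum = 251669 μs.
End-to-end = 252900 μs.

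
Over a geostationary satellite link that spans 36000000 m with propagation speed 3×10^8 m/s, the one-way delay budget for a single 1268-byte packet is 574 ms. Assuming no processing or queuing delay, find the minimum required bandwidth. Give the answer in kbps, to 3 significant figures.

L = 10144 bits.
Propagation delay = 36000000 / 300000000 = 120 ms.
Transmission budget = 574 − 120 = 454 ms.
R ≥ L / t_tx = 10144 bits / 0.454 s = 22.3 kbps.

22.3 kbps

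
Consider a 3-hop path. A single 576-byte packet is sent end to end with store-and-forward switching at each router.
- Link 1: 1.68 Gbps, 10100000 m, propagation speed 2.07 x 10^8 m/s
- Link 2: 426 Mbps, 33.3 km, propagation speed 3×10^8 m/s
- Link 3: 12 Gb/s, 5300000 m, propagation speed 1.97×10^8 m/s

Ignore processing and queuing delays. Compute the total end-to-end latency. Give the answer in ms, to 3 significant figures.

L = 576 × 8 = 4608 bits.
Transmission delays (L/R per hop): 0.00274286, 0.0108169, 0.000384 ms; sum = 0.0139438 ms.
Propagation delays (d/s per hop): 48.7923, 0.111, 26.9036 ms; sum = 75.8068 ms.
End-to-end = 75.8 ms.

75.8 ms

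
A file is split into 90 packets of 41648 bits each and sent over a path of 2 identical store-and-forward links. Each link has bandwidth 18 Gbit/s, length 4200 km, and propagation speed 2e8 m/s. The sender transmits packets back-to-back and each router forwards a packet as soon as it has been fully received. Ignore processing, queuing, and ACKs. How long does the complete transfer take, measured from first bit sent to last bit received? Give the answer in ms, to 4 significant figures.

Per-hop transmission t_tx = L/R = 41648/18000000000 = 0.00231378 ms.
Per-hop propagation t_prop = 4200000/200000000 = 21 ms.
Pipeline fill: first packet needs 2·t_tx to clear all hops; remaining 89 packets each add one t_tx.
Total = (2+90-1)·t_tx + 2·t_prop = 91·0.00231378 + 2·21 = 42.21 ms.

42.21 ms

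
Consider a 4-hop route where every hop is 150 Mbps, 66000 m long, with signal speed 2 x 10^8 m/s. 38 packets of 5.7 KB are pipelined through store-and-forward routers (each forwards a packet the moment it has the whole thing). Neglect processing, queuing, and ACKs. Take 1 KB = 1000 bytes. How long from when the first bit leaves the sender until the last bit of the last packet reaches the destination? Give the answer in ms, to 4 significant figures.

13.78 ms

Per-hop transmission t_tx = L/R = 45600/150000000 = 0.304 ms.
Per-hop propagation t_prop = 66000/200000000 = 0.33 ms.
Pipeline fill: first packet needs 4·t_tx to clear all hops; remaining 37 packets each add one t_tx.
Total = (4+38-1)·t_tx + 4·t_prop = 41·0.304 + 4·0.33 = 13.78 ms.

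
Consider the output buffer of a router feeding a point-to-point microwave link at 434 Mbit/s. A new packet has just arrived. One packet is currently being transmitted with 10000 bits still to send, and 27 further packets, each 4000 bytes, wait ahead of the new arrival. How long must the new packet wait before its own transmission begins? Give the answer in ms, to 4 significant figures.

Each queued packet: L/R = 32000/434000000 = 0.0737327 ms.
27 queued → 1.99078 ms.
Plus remaining 10000 bits of current packet: 0.0230415 ms.
Queuing delay = 2.014 ms.

2.014 ms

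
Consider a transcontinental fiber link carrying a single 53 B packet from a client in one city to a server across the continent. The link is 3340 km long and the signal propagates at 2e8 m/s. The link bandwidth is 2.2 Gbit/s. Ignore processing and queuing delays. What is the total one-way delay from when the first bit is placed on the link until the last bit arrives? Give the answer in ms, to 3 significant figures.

L = 53 × 8 = 424 bits.
Transmission delay = L/R = 424 / 2200000000 = 0.000192727 ms.
Propagation delay = d/s = 3340000 m / 200000000 m/s = 16.7 ms.
Total = 16.7 ms.

16.7 ms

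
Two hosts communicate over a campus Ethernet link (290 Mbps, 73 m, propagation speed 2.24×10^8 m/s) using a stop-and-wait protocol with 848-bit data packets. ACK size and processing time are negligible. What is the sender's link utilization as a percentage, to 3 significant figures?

t_tx = L/R = 848/290000000 = 2.92414e-06 s.
t_prop = 73/2.24e+08 = 3.25893e-07 s; RTT = 6.51786e-07 s.
Cycle = t_tx + RTT = 3.57592e-06 s.
Utilization = t_tx / cycle = 2.92414e-06/3.57592e-06 = 81.8 %.

81.8 %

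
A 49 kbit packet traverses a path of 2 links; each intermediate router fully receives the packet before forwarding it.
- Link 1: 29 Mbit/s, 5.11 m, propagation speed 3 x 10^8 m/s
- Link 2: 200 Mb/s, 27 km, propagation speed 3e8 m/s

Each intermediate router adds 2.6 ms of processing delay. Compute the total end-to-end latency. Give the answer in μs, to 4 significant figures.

L = 49000 bits.
Transmission delays (L/R per hop): 1689.66, 245 μs; sum = 1934.66 μs.
Propagation delays (d/s per hop): 0.0170333, 90 μs; sum = 90.017 μs.
Processing at 1 router(s): 1 × 2.6 ms = 2600 μs.
End-to-end = 4625 μs.

4625 μs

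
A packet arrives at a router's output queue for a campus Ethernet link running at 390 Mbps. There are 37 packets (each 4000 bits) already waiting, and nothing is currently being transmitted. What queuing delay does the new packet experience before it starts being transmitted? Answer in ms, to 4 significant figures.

Each queued packet: L/R = 4000/390000000 = 0.0102564 ms.
37 queued → 0.379487 ms.
Queuing delay = 0.3795 ms.

0.3795 ms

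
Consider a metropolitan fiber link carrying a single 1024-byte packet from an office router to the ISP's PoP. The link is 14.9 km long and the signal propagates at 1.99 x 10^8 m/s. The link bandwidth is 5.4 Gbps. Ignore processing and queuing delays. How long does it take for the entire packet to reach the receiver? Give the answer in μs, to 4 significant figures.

L = 1024 × 8 = 8192 bits.
Transmission delay = L/R = 8192 / 5400000000 = 1.51704 μs.
Propagation delay = d/s = 14900 m / 199000000 m/s = 74.8744 μs.
Total = 76.39 μs.

76.39 μs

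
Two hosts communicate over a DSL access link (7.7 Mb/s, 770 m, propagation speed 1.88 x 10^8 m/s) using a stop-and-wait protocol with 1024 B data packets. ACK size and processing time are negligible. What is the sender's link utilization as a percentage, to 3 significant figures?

99.2 %

t_tx = L/R = 8192/7700000 = 0.0010639 s.
t_prop = 770/188000000 = 4.09574e-06 s; RTT = 8.19149e-06 s.
Cycle = t_tx + RTT = 0.00107209 s.
Utilization = t_tx / cycle = 0.0010639/0.00107209 = 99.2 %.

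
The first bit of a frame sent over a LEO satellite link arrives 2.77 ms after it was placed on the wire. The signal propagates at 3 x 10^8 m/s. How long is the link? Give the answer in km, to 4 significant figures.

831.0 km

d = s × t_prop = 300000000 × 0.00277 = 831.0 km.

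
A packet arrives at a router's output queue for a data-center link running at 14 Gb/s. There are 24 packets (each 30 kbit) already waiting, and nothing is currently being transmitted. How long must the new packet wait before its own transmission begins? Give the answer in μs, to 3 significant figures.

51.4 μs

Each queued packet: L/R = 30000/14000000000 = 2.14286 μs.
24 queued → 51.4286 μs.
Queuing delay = 51.4 μs.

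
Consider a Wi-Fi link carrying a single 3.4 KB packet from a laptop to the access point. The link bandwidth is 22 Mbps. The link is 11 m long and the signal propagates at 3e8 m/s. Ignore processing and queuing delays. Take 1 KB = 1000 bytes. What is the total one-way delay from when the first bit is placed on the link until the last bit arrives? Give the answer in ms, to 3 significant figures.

L = 27200 bits.
Transmission delay = L/R = 27200 / 22000000 = 1.23636 ms.
Propagation delay = d/s = 11 m / 300000000 m/s = 3.66667e-05 ms.
Total = 1.24 ms.

1.24 ms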